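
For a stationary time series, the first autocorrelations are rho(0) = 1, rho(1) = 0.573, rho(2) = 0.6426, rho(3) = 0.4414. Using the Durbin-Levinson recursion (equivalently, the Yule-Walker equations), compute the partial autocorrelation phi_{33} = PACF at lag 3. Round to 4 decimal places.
\phi_{33} = -0.0431

The PACF at lag k is phi_{kk}, the last component of the solution
to the Yule-Walker system G_k phi = r_k where
  (G_k)_{ij} = rho(|i - j|), (r_k)_i = rho(i), i,j = 1..k.
Equivalently, Durbin-Levinson gives phi_{kk} iteratively:
  phi_{11} = rho(1)
  phi_{kk} = [rho(k) - sum_{j=1..k-1} phi_{k-1,j} rho(k-j)]
            / [1 - sum_{j=1..k-1} phi_{k-1,j} rho(j)],
  phi_{k,j} = phi_{k-1,j} - phi_{kk} phi_{k-1,k-j},  j = 1..k-1.
Step k = 1:
  phi_11 = rho(1) = 0.573.
Step k = 2:
  phi_22 = [rho(2) - phi_11 rho(1)] / [1 - phi_11 rho(1)] = [0.6426 - (0.573)(0.573)] / [1 - (0.573)(0.573)]
         = 0.314271 / 0.671671 = 0.467894.
  Update: phi_21 = phi_11 - phi_22 phi_11 = 0.573 - (0.467894)(0.573) = 0.304897.
Step k = 3:
  phi_33 = [rho(3) - phi_21 rho(2) - phi_22 rho(1)] / [1 - phi_21 rho(1) - phi_22 rho(2)]
    numerator   = 0.4414 - (0.304897)(0.6426) - (0.467894)(0.573) = -0.02262996
    denominator = 1 - (0.304897)(0.573) - (0.467894)(0.6426) = 0.52462541
  phi_33 = -0.02262996 / 0.52462541 = -0.0431.
Therefore phi_{33} = -0.0431.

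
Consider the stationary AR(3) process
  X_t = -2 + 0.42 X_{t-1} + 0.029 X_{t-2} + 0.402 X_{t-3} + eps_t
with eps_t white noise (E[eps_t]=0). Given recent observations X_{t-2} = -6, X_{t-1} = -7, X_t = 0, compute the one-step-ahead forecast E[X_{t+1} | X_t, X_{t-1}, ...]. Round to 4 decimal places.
E[X_{t+1} \mid \mathcal F_t] = -4.6150

For an AR(p) model X_t = c + sum_i phi_i X_{t-i} + eps_t, the
one-step-ahead conditional mean is
  E[X_{t+1} | X_t, ...] = c + sum_i phi_i X_{t+1-i}.
Substitute known values:
  E[X_{t+1} | ...] = -2 + (0.42) * (0) + (0.029) * (-7) + (0.402) * (-6)
                   = -4.6150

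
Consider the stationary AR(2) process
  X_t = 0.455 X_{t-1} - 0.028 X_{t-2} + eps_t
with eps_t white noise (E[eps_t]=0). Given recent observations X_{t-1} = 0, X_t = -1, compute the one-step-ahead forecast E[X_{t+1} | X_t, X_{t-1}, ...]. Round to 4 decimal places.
E[X_{t+1} \mid \mathcal F_t] = -0.4550

For an AR(p) model X_t = c + sum_i phi_i X_{t-i} + eps_t, the
one-step-ahead conditional mean is
  E[X_{t+1} | X_t, ...] = c + sum_i phi_i X_{t+1-i}.
Substitute known values:
  E[X_{t+1} | ...] = (0.455) * (-1) + (-0.028) * (0)
                   = -0.4550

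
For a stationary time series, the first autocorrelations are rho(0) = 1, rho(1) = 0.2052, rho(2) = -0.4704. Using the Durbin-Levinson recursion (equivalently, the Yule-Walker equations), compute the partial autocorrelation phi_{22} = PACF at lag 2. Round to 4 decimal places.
\phi_{22} = -0.5350

The PACF at lag k is phi_{kk}, the last component of the solution
to the Yule-Walker system G_k phi = r_k where
  (G_k)_{ij} = rho(|i - j|), (r_k)_i = rho(i), i,j = 1..k.
Equivalently, Durbin-Levinson gives phi_{kk} iteratively:
  phi_{11} = rho(1)
  phi_{kk} = [rho(k) - sum_{j=1..k-1} phi_{k-1,j} rho(k-j)]
            / [1 - sum_{j=1..k-1} phi_{k-1,j} rho(j)],
  phi_{k,j} = phi_{k-1,j} - phi_{kk} phi_{k-1,k-j},  j = 1..k-1.
Step k = 1:
  phi_11 = rho(1) = 0.2052.
Step k = 2:
  phi_22 = [rho(2) - phi_11 rho(1)] / [1 - phi_11 rho(1)] = [-0.4704 - (0.2052)(0.2052)] / [1 - (0.2052)(0.2052)]
         = -0.51250704 / 0.95789296 = -0.535.
Therefore phi_{22} = -0.5350.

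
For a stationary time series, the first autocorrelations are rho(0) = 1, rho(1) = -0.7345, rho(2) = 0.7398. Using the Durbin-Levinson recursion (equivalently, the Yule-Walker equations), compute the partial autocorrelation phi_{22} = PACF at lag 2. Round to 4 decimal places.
\phi_{22} = 0.4350

The PACF at lag k is phi_{kk}, the last component of the solution
to the Yule-Walker system G_k phi = r_k where
  (G_k)_{ij} = rho(|i - j|), (r_k)_i = rho(i), i,j = 1..k.
Equivalently, Durbin-Levinson gives phi_{kk} iteratively:
  phi_{11} = rho(1)
  phi_{kk} = [rho(k) - sum_{j=1..k-1} phi_{k-1,j} rho(k-j)]
            / [1 - sum_{j=1..k-1} phi_{k-1,j} rho(j)],
  phi_{k,j} = phi_{k-1,j} - phi_{kk} phi_{k-1,k-j},  j = 1..k-1.
Step k = 1:
  phi_11 = rho(1) = -0.7345.
Step k = 2:
  phi_22 = [rho(2) - phi_11 rho(1)] / [1 - phi_11 rho(1)] = [0.7398 - (-0.7345)(-0.7345)] / [1 - (-0.7345)(-0.7345)]
         = 0.20030975 / 0.46050975 = 0.435.
Therefore phi_{22} = 0.4350.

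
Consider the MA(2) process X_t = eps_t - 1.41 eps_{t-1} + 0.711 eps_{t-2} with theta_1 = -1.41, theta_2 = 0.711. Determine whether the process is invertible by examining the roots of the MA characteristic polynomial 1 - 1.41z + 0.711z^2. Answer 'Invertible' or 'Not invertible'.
\text{Invertible}

The MA(q) characteristic polynomial is P(z) = 1 - 1.41z + 0.711z^2.
Invertibility requires all roots to lie outside the unit circle, i.e. |z| > 1 for every root.
Set 1 + (-1.41) z + (0.711) z^2 = 0, i.e. a z^2 + b z + c = 0 with a = 0.711, b = -1.41, c = 1.
Discriminant D = b^2 - 4ac = (-1.41)^2 - 4*(0.711)*1 = 1.9881 - (2.844) = -0.8559.
D < 0, so the roots are the complex-conjugate pair z = (-b +/- i sqrt(-D)) / (2a) = 0.9916 +/- 0.6506i.
For a conjugate pair |z|^2 = z * conj(z) = (product of roots) = c/a = 1/(0.711) = 1.40647, so |z| = sqrt(1.40647) = 1.1859 for both roots.
Moduli of all roots: 1.1859, 1.1859.
All moduli strictly greater than 1? Yes.
Verdict: Invertible.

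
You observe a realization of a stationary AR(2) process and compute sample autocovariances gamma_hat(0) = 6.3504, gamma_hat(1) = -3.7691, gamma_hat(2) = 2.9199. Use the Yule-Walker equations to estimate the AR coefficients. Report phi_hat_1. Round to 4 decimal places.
\hat\phi_{1} = -0.4950

The Yule-Walker equations for an AR(p) process read, in matrix form,
  Gamma_p phi = r_p,   with   (Gamma_p)_{ij} = gamma(|i - j|),
                       (r_p)_i = gamma(i),   i,j = 1..p.
Substitute the sample gammas (Toeplitz matrix and right-hand side of size 2):
  Gamma_p = [[6.3504, -3.7691], [-3.7691, 6.3504]]
  r_p     = [-3.7691, 2.9199]
Written out:
  6.3504 phi_1 - 3.7691 phi_2 = -3.7691
  -3.7691 phi_1 + 6.3504 phi_2 = 2.9199
Solve by Cramer's rule:
  det = gamma(0)^2 - gamma(1)^2 = (6.3504)^2 - (-3.7691)^2 = 40.32758016 - 14.20611481 = 26.12146535
  phi_hat_1 = [gamma(1) gamma(0) - gamma(1) gamma(2)] / det = [(-3.7691)(6.3504) - (-3.7691)(2.9199)] / 26.12146535 = -12.92989755 / 26.12146535 = -0.495
  phi_hat_2 = [gamma(0) gamma(2) - gamma(1)^2] / det = [(6.3504)(2.9199) - (-3.7691)^2] / 26.12146535 = 4.33641815 / 26.12146535 = 0.166
So phi_hat = [-0.4950, 0.1660].
Therefore phi_hat_1 = -0.4950.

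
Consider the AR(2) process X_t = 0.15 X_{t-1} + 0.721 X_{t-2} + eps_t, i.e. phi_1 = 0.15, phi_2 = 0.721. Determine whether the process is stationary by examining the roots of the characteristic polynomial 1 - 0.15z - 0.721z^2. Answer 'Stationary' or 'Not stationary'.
\text{Stationary}

The AR(p) characteristic polynomial is P(z) = 1 - 0.15z - 0.721z^2.
Stationarity requires all roots to lie outside the unit circle, i.e. |z| > 1 for every root.
Set 1 + (-0.15) z + (-0.721) z^2 = 0, i.e. a z^2 + b z + c = 0 with a = -0.721, b = -0.15, c = 1.
Discriminant D = b^2 - 4ac = (-0.15)^2 - 4*(-0.721)*1 = 0.0225 - (-2.884) = 2.9065.
D >= 0, so the roots are real: z = (-b +/- sqrt(D)) / (2a) = (0.15 +/- 1.704846) / (-1.442).
  z_1 = (0.15 + 1.704846) / (-1.442) = -1.2863,   |z_1| = 1.2863.
  z_2 = (0.15 - 1.704846) / (-1.442) = 1.0783,   |z_2| = 1.0783.
Moduli of all roots: 1.2863, 1.0783.
All moduli strictly greater than 1? Yes.
Verdict: Stationary.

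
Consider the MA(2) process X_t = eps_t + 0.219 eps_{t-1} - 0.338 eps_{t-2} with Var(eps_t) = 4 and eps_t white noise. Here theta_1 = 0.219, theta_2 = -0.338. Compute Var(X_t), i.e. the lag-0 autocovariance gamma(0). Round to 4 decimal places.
\gamma(0) = 4.6488

For an MA(q) process X_t = eps_t + sum_i theta_i eps_{t-i} with
Var(eps_t) = sigma^2, the variance is
  gamma(0) = sigma^2 * (1 + sum_i theta_i^2).
  sum_i theta_i^2 = (0.219)^2 + (-0.338)^2 = 0.047961 + 0.114244 = 0.162205.
  gamma(0) = 4 * (1 + 0.162205) = 4 * 1.162205 = 4.64882, which rounds to 4.6488.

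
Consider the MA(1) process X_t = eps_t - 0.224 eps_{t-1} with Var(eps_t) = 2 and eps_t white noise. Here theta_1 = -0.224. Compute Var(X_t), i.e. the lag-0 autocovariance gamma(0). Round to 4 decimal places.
\gamma(0) = 2.1004

For an MA(q) process X_t = eps_t + sum_i theta_i eps_{t-i} with
Var(eps_t) = sigma^2, the variance is
  gamma(0) = sigma^2 * (1 + sum_i theta_i^2).
  sum_i theta_i^2 = (-0.224)^2 = 0.050176.
  gamma(0) = 2 * (1 + 0.050176) = 2 * 1.050176 = 2.100352, which rounds to 2.1004.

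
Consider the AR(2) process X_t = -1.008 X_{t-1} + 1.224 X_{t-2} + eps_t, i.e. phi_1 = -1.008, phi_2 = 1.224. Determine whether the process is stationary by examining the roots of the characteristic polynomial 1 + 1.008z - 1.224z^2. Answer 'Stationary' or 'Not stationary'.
\text{Not stationary}

The AR(p) characteristic polynomial is P(z) = 1 + 1.008z - 1.224z^2.
Stationarity requires all roots to lie outside the unit circle, i.e. |z| > 1 for every root.
Set 1 + (1.008) z + (-1.224) z^2 = 0, i.e. a z^2 + b z + c = 0 with a = -1.224, b = 1.008, c = 1.
Discriminant D = b^2 - 4ac = (1.008)^2 - 4*(-1.224)*1 = 1.016064 - (-4.896) = 5.912064.
D >= 0, so the roots are real: z = (-b +/- sqrt(D)) / (2a) = (-1.008 +/- 2.431474) / (-2.448).
  z_1 = (-1.008 + 2.431474) / (-2.448) = -0.5815,   |z_1| = 0.5815.
  z_2 = (-1.008 - 2.431474) / (-2.448) = 1.405,   |z_2| = 1.405.
Moduli of all roots: 0.5815, 1.4050.
All moduli strictly greater than 1? No.
Verdict: Not stationary.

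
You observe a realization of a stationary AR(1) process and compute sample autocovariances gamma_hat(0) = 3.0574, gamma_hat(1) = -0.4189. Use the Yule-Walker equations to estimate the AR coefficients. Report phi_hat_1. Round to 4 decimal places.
\hat\phi_{1} = -0.1370

The Yule-Walker equations for an AR(p) process read, in matrix form,
  Gamma_p phi = r_p,   with   (Gamma_p)_{ij} = gamma(|i - j|),
                       (r_p)_i = gamma(i),   i,j = 1..p.
Substitute the sample gammas (Toeplitz matrix and right-hand side of size 1):
  Gamma_p = [[3.0574]]
  r_p     = [-0.4189]
With p = 1 this is the single equation gamma(0) phi_1 = gamma(1):
  phi_hat_1 = gamma(1) / gamma(0) = -0.4189 / 3.0574 = -0.1370.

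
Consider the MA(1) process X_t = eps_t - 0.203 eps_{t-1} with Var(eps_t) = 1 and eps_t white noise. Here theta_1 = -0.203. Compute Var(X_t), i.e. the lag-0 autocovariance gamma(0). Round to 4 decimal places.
\gamma(0) = 1.0412

For an MA(q) process X_t = eps_t + sum_i theta_i eps_{t-i} with
Var(eps_t) = sigma^2, the variance is
  gamma(0) = sigma^2 * (1 + sum_i theta_i^2).
  sum_i theta_i^2 = (-0.203)^2 = 0.041209.
  gamma(0) = 1 * (1 + 0.041209) = 1 * 1.041209 = 1.041209, which rounds to 1.0412.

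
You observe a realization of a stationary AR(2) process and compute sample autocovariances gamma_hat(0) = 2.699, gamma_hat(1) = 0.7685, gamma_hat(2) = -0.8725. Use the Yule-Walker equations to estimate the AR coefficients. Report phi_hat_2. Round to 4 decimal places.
\hat\phi_{2} = -0.4400

The Yule-Walker equations for an AR(p) process read, in matrix form,
  Gamma_p phi = r_p,   with   (Gamma_p)_{ij} = gamma(|i - j|),
                       (r_p)_i = gamma(i),   i,j = 1..p.
Substitute the sample gammas (Toeplitz matrix and right-hand side of size 2):
  Gamma_p = [[2.699, 0.7685], [0.7685, 2.699]]
  r_p     = [0.7685, -0.8725]
Written out:
  2.699 phi_1 + 0.7685 phi_2 = 0.7685
  0.7685 phi_1 + 2.699 phi_2 = -0.8725
Solve by Cramer's rule:
  det = gamma(0)^2 - gamma(1)^2 = (2.699)^2 - (0.7685)^2 = 7.284601 - 0.59059225 = 6.69400875
  phi_hat_1 = [gamma(1) gamma(0) - gamma(1) gamma(2)] / det = [(0.7685)(2.699) - (0.7685)(-0.8725)] / 6.69400875 = 2.74469775 / 6.69400875 = 0.41
  phi_hat_2 = [gamma(0) gamma(2) - gamma(1)^2] / det = [(2.699)(-0.8725) - (0.7685)^2] / 6.69400875 = -2.94546975 / 6.69400875 = -0.44
So phi_hat = [0.4100, -0.4400].
Therefore phi_hat_2 = -0.4400.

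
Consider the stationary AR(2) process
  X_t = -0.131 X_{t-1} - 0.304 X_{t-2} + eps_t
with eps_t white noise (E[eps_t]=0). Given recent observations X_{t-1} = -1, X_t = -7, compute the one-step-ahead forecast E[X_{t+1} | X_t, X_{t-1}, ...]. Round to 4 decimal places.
E[X_{t+1} \mid \mathcal F_t] = 1.2210

For an AR(p) model X_t = c + sum_i phi_i X_{t-i} + eps_t, the
one-step-ahead conditional mean is
  E[X_{t+1} | X_t, ...] = c + sum_i phi_i X_{t+1-i}.
Substitute known values:
  E[X_{t+1} | ...] = (-0.131) * (-7) + (-0.304) * (-1)
                   = 1.2210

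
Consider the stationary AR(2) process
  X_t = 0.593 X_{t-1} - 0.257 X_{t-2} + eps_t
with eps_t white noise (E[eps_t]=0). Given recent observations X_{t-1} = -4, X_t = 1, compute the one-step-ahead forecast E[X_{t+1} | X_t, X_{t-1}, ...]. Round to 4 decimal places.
E[X_{t+1} \mid \mathcal F_t] = 1.6210

For an AR(p) model X_t = c + sum_i phi_i X_{t-i} + eps_t, the
one-step-ahead conditional mean is
  E[X_{t+1} | X_t, ...] = c + sum_i phi_i X_{t+1-i}.
Substitute known values:
  E[X_{t+1} | ...] = (0.593) * (1) + (-0.257) * (-4)
                   = 1.6210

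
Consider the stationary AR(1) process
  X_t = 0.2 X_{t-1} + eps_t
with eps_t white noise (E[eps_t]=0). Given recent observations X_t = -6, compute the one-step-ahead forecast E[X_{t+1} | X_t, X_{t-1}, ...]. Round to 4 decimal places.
E[X_{t+1} \mid \mathcal F_t] = -1.2000

For an AR(p) model X_t = c + sum_i phi_i X_{t-i} + eps_t, the
one-step-ahead conditional mean is
  E[X_{t+1} | X_t, ...] = c + sum_i phi_i X_{t+1-i}.
Substitute known values:
  E[X_{t+1} | ...] = (0.2) * (-6)
                   = -1.2000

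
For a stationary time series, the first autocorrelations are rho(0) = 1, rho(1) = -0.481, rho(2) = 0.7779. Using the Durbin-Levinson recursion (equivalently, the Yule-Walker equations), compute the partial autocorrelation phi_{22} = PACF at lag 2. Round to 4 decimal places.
\phi_{22} = 0.7110

The PACF at lag k is phi_{kk}, the last component of the solution
to the Yule-Walker system G_k phi = r_k where
  (G_k)_{ij} = rho(|i - j|), (r_k)_i = rho(i), i,j = 1..k.
Equivalently, Durbin-Levinson gives phi_{kk} iteratively:
  phi_{11} = rho(1)
  phi_{kk} = [rho(k) - sum_{j=1..k-1} phi_{k-1,j} rho(k-j)]
            / [1 - sum_{j=1..k-1} phi_{k-1,j} rho(j)],
  phi_{k,j} = phi_{k-1,j} - phi_{kk} phi_{k-1,k-j},  j = 1..k-1.
Step k = 1:
  phi_11 = rho(1) = -0.481.
Step k = 2:
  phi_22 = [rho(2) - phi_11 rho(1)] / [1 - phi_11 rho(1)] = [0.7779 - (-0.481)(-0.481)] / [1 - (-0.481)(-0.481)]
         = 0.546539 / 0.768639 = 0.711.
Therefore phi_{22} = 0.7110.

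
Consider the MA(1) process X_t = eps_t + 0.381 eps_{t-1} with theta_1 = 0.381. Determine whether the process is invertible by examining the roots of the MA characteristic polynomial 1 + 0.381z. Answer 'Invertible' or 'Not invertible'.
\text{Invertible}

The MA(q) characteristic polynomial is P(z) = 1 + 0.381z.
Invertibility requires all roots to lie outside the unit circle, i.e. |z| > 1 for every root.
This is linear in z: 1 + (0.381) z = 0  =>  z = -1/(0.381) = -2.624672,  |z| = 2.624672.
Moduli of all roots: 2.6247.
All moduli strictly greater than 1? Yes.
Verdict: Invertible.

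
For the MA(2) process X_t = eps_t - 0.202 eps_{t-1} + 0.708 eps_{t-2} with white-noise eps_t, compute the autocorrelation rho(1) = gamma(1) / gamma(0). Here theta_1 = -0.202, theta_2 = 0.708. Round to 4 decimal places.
\rho(1) = -0.2237

For an MA(q) process with theta_0 = 1, the autocovariance is
  gamma(k) = sigma^2 * sum_{i=0..q-k} theta_i * theta_{i+k},
and rho(k) = gamma(k) / gamma(0). Sigma^2 cancels.
  numerator   = (1)*(-0.202) + (-0.202)*(0.708) = -0.345016.
  denominator = (1)^2 + (-0.202)^2 + (0.708)^2 = 1.542068.
  rho(1) = -0.345016 / 1.542068 = -0.2237.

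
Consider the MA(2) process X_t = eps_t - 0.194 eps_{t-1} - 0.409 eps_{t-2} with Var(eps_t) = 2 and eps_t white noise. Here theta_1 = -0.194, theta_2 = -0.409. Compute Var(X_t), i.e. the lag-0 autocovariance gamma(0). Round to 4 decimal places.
\gamma(0) = 2.4098

For an MA(q) process X_t = eps_t + sum_i theta_i eps_{t-i} with
Var(eps_t) = sigma^2, the variance is
  gamma(0) = sigma^2 * (1 + sum_i theta_i^2).
  sum_i theta_i^2 = (-0.194)^2 + (-0.409)^2 = 0.037636 + 0.167281 = 0.204917.
  gamma(0) = 2 * (1 + 0.204917) = 2 * 1.204917 = 2.409834, which rounds to 2.4098.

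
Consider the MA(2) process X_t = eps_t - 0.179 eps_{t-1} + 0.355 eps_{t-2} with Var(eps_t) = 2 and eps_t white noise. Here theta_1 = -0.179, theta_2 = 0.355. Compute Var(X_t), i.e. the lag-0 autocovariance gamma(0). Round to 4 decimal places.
\gamma(0) = 2.3161

For an MA(q) process X_t = eps_t + sum_i theta_i eps_{t-i} with
Var(eps_t) = sigma^2, the variance is
  gamma(0) = sigma^2 * (1 + sum_i theta_i^2).
  sum_i theta_i^2 = (-0.179)^2 + (0.355)^2 = 0.032041 + 0.126025 = 0.158066.
  gamma(0) = 2 * (1 + 0.158066) = 2 * 1.158066 = 2.316132, which rounds to 2.3161.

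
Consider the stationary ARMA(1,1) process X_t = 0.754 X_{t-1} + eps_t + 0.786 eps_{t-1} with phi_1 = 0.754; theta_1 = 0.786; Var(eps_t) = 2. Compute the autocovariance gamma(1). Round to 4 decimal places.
\gamma(1) = 11.3685

Multiply the model equation by X_{t-k} and take expectations. With theta_0 = psi_0 = 1 and psi_j the MA(infinity) weights, this gives
  gamma(k) - sum_i phi_i gamma(k-i) = c_k,
  c_k = sigma^2 * sum_{j=k..q} theta_j psi_{j-k}   (c_k = 0 for k > q),
using gamma(-m) = gamma(m).
psi-weights needed (psi_j = theta_j + sum_i phi_i psi_{j-i}):
  psi_1 = theta_1 + phi_1 = 0.786 + (0.754) = 1.54
Right-hand sides:
  c_0 = sigma^2 (1 + theta_1 psi_1) = 2 * (1 + (0.786)(1.54)) = 2 * 2.21044 = 4.42088
  c_1 = sigma^2 theta_1 = 2 * (0.786) = 1.572
  c_2 = 0
Equations for k = 0 and k = 1 (AR order 1):
  gamma(0) = phi_1 gamma(1) + c_0
  gamma(1) = phi_1 gamma(0) + c_1
Substituting the second into the first: gamma(0) (1 - phi_1^2) = c_0 + phi_1 c_1, so
  gamma(0) = (c_0 + phi_1 c_1) / (1 - phi_1^2) = (4.42088 + (0.754)(1.572)) / (1 - (0.754)^2) = 5.606168 / 0.431484 = 12.99276.
  gamma(1) = phi_1 gamma(0) + c_1 = (0.754)(12.99276) + (1.572) = 11.368541.
Therefore gamma(1) = 11.3685 (to 4 decimal places).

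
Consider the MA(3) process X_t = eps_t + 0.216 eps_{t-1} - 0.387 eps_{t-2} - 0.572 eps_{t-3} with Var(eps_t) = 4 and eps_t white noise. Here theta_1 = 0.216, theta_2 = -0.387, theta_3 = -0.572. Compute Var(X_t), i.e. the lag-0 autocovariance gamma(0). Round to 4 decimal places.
\gamma(0) = 6.0944

For an MA(q) process X_t = eps_t + sum_i theta_i eps_{t-i} with
Var(eps_t) = sigma^2, the variance is
  gamma(0) = sigma^2 * (1 + sum_i theta_i^2).
  sum_i theta_i^2 = (0.216)^2 + (-0.387)^2 + (-0.572)^2 = 0.046656 + 0.149769 + 0.327184 = 0.523609.
  gamma(0) = 4 * (1 + 0.523609) = 4 * 1.523609 = 6.094436, which rounds to 6.0944.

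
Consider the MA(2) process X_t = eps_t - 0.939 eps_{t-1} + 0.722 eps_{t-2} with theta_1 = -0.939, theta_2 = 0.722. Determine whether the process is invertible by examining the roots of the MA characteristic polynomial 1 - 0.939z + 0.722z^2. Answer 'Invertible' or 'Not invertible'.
\text{Invertible}

The MA(q) characteristic polynomial is P(z) = 1 - 0.939z + 0.722z^2.
Invertibility requires all roots to lie outside the unit circle, i.e. |z| > 1 for every root.
Set 1 + (-0.939) z + (0.722) z^2 = 0, i.e. a z^2 + b z + c = 0 with a = 0.722, b = -0.939, c = 1.
Discriminant D = b^2 - 4ac = (-0.939)^2 - 4*(0.722)*1 = 0.881721 - (2.888) = -2.006279.
D < 0, so the roots are the complex-conjugate pair z = (-b +/- i sqrt(-D)) / (2a) = 0.6503 +/- 0.9809i.
For a conjugate pair |z|^2 = z * conj(z) = (product of roots) = c/a = 1/(0.722) = 1.385042, so |z| = sqrt(1.385042) = 1.1769 for both roots.
Moduli of all roots: 1.1769, 1.1769.
All moduli strictly greater than 1? Yes.
Verdict: Invertible.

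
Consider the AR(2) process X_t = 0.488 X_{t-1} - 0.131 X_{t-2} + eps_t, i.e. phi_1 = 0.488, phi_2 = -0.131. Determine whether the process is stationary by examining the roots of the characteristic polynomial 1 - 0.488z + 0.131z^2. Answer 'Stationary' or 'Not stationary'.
\text{Stationary}

The AR(p) characteristic polynomial is P(z) = 1 - 0.488z + 0.131z^2.
Stationarity requires all roots to lie outside the unit circle, i.e. |z| > 1 for every root.
Set 1 + (-0.488) z + (0.131) z^2 = 0, i.e. a z^2 + b z + c = 0 with a = 0.131, b = -0.488, c = 1.
Discriminant D = b^2 - 4ac = (-0.488)^2 - 4*(0.131)*1 = 0.238144 - (0.524) = -0.285856.
D < 0, so the roots are the complex-conjugate pair z = (-b +/- i sqrt(-D)) / (2a) = 1.8626 +/- 2.0407i.
For a conjugate pair |z|^2 = z * conj(z) = (product of roots) = c/a = 1/(0.131) = 7.633588, so |z| = sqrt(7.633588) = 2.7629 for both roots.
Moduli of all roots: 2.7629, 2.7629.
All moduli strictly greater than 1? Yes.
Verdict: Stationary.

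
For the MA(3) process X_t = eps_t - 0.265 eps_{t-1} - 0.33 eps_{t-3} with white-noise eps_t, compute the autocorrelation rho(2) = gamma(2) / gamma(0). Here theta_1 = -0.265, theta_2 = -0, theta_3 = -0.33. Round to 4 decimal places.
\rho(2) = 0.0742

For an MA(q) process with theta_0 = 1, the autocovariance is
  gamma(k) = sigma^2 * sum_{i=0..q-k} theta_i * theta_{i+k},
and rho(k) = gamma(k) / gamma(0). Sigma^2 cancels.
  numerator   = (1)*(-0) + (-0.265)*(-0.33) = 0.08745.
  denominator = (1)^2 + (-0.265)^2 + (-0)^2 + (-0.33)^2 = 1.179125.
  rho(2) = 0.08745 / 1.179125 = 0.0742.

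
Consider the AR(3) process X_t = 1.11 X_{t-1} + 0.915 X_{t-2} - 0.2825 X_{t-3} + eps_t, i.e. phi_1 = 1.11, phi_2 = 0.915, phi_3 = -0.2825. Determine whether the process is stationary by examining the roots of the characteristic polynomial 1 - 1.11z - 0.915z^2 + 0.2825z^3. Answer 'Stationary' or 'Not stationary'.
\text{Not stationary}

The AR(p) characteristic polynomial is P(z) = 1 - 1.11z - 0.915z^2 + 0.2825z^3.
Stationarity requires all roots to lie outside the unit circle, i.e. |z| > 1 for every root.
Degree 3: look for a simple real root z0 first, then factor out (1 - z/z0) and solve the remaining quadratic.
Testing z0 = 4: P(4) = 1 + (-1.11)(4) + (-0.915)(4)^2 + (0.2825)(4)^3
  = 1 + (-4.44) + (-14.64) + (18.08) = 0.  So z_0 = 4 is a root, |z_0| = 4.
Divide out the factor (1 - 0.25 z) = (1 - z/z0) (since 1/z0 = 0.25):
  P(z) = (1 - 0.25 z)(1 + (-0.86) z + (-1.13) z^2)
  [check: z-coef -0.86 - (0.25) = -1.11; z^2-coef -1.13 - (0.25)(-0.86) = -0.915; z^3-coef -(0.25)(-1.13) = 0.2825.]
Remaining roots from the quadratic factor 1 + (-0.86) z + (-1.13) z^2:
  Set 1 + (-0.86) z + (-1.13) z^2 = 0, i.e. a z^2 + b z + c = 0 with a = -1.13, b = -0.86, c = 1.
  Discriminant D = b^2 - 4ac = (-0.86)^2 - 4*(-1.13)*1 = 0.7396 - (-4.52) = 5.2596.
  D >= 0, so the roots are real: z = (-b +/- sqrt(D)) / (2a) = (0.86 +/- 2.293382) / (-2.26).
    z_1 = (0.86 + 2.293382) / (-2.26) = -1.3953,   |z_1| = 1.3953.
    z_2 = (0.86 - 2.293382) / (-2.26) = 0.6342,   |z_2| = 0.6342.
Moduli of all roots: 4.0000, 1.3953, 0.6342.
All moduli strictly greater than 1? No.
Verdict: Not stationary.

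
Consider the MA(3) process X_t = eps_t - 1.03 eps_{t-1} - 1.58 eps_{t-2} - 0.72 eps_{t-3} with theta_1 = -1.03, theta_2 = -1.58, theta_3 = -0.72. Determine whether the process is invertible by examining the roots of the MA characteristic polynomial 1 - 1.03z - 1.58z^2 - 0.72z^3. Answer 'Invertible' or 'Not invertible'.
\text{Not invertible}

The MA(q) characteristic polynomial is P(z) = 1 - 1.03z - 1.58z^2 - 0.72z^3.
Invertibility requires all roots to lie outside the unit circle, i.e. |z| > 1 for every root.
Degree 3: look for a simple real root z0 first, then factor out (1 - z/z0) and solve the remaining quadratic.
Testing z0 = 0.5: P(0.5) = 1 + (-1.03)(0.5) + (-1.58)(0.5)^2 + (-0.72)(0.5)^3
  = 1 + (-0.515) + (-0.395) + (-0.09) = 0.  So z_0 = 0.5 is a root, |z_0| = 0.5.
Divide out the factor (1 - 2 z) = (1 - z/z0) (since 1/z0 = 2):
  P(z) = (1 - 2 z)(1 + (0.97) z + (0.36) z^2)
  [check: z-coef 0.97 - (2) = -1.03; z^2-coef 0.36 - (2)(0.97) = -1.58; z^3-coef -(2)(0.36) = -0.72.]
Remaining roots from the quadratic factor 1 + (0.97) z + (0.36) z^2:
  Set 1 + (0.97) z + (0.36) z^2 = 0, i.e. a z^2 + b z + c = 0 with a = 0.36, b = 0.97, c = 1.
  Discriminant D = b^2 - 4ac = (0.97)^2 - 4*(0.36)*1 = 0.9409 - (1.44) = -0.4991.
  D < 0, so the roots are the complex-conjugate pair z = (-b +/- i sqrt(-D)) / (2a) = -1.3472 +/- 0.9812i.
  For a conjugate pair |z|^2 = z * conj(z) = (product of roots) = c/a = 1/(0.36) = 2.777778, so |z| = sqrt(2.777778) = 1.6667 for both roots.
Moduli of all roots: 0.5000, 1.6667, 1.6667.
All moduli strictly greater than 1? No.
Verdict: Not invertible.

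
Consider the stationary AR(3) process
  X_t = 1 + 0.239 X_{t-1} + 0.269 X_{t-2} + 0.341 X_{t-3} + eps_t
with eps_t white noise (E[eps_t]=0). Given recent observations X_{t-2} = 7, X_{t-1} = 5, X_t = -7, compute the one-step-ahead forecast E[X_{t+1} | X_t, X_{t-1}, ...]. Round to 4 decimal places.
E[X_{t+1} \mid \mathcal F_t] = 3.0590

For an AR(p) model X_t = c + sum_i phi_i X_{t-i} + eps_t, the
one-step-ahead conditional mean is
  E[X_{t+1} | X_t, ...] = c + sum_i phi_i X_{t+1-i}.
Substitute known values:
  E[X_{t+1} | ...] = 1 + (0.239) * (-7) + (0.269) * (5) + (0.341) * (7)
                   = 3.0590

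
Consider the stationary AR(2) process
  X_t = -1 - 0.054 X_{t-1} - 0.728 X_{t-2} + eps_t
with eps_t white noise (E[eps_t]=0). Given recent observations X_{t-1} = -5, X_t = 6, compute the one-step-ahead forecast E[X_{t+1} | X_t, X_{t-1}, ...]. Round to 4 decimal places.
E[X_{t+1} \mid \mathcal F_t] = 2.3160

For an AR(p) model X_t = c + sum_i phi_i X_{t-i} + eps_t, the
one-step-ahead conditional mean is
  E[X_{t+1} | X_t, ...] = c + sum_i phi_i X_{t+1-i}.
Substitute known values:
  E[X_{t+1} | ...] = -1 + (-0.054) * (6) + (-0.728) * (-5)
                   = 2.3160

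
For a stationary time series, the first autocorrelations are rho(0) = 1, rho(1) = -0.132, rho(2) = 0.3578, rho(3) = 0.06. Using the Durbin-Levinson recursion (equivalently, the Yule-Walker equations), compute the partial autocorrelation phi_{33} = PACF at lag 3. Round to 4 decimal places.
\phi_{33} = 0.1580

The PACF at lag k is phi_{kk}, the last component of the solution
to the Yule-Walker system G_k phi = r_k where
  (G_k)_{ij} = rho(|i - j|), (r_k)_i = rho(i), i,j = 1..k.
Equivalently, Durbin-Levinson gives phi_{kk} iteratively:
  phi_{11} = rho(1)
  phi_{kk} = [rho(k) - sum_{j=1..k-1} phi_{k-1,j} rho(k-j)]
            / [1 - sum_{j=1..k-1} phi_{k-1,j} rho(j)],
  phi_{k,j} = phi_{k-1,j} - phi_{kk} phi_{k-1,k-j},  j = 1..k-1.
Step k = 1:
  phi_11 = rho(1) = -0.132.
Step k = 2:
  phi_22 = [rho(2) - phi_11 rho(1)] / [1 - phi_11 rho(1)] = [0.3578 - (-0.132)(-0.132)] / [1 - (-0.132)(-0.132)]
         = 0.340376 / 0.982576 = 0.346412.
  Update: phi_21 = phi_11 - phi_22 phi_11 = -0.132 - (0.346412)(-0.132) = -0.086274.
Step k = 3:
  phi_33 = [rho(3) - phi_21 rho(2) - phi_22 rho(1)] / [1 - phi_21 rho(1) - phi_22 rho(2)]
    numerator   = 0.06 - (-0.086274)(0.3578) - (0.346412)(-0.132) = 0.13659507
    denominator = 1 - (-0.086274)(-0.132) - (0.346412)(0.3578) = 0.86466571
  phi_33 = 0.13659507 / 0.86466571 = 0.158.
Therefore phi_{33} = 0.1580.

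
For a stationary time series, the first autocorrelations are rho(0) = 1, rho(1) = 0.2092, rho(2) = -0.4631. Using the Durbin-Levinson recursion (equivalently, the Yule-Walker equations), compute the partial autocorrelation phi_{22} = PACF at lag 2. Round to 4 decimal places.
\phi_{22} = -0.5301

The PACF at lag k is phi_{kk}, the last component of the solution
to the Yule-Walker system G_k phi = r_k where
  (G_k)_{ij} = rho(|i - j|), (r_k)_i = rho(i), i,j = 1..k.
Equivalently, Durbin-Levinson gives phi_{kk} iteratively:
  phi_{11} = rho(1)
  phi_{kk} = [rho(k) - sum_{j=1..k-1} phi_{k-1,j} rho(k-j)]
            / [1 - sum_{j=1..k-1} phi_{k-1,j} rho(j)],
  phi_{k,j} = phi_{k-1,j} - phi_{kk} phi_{k-1,k-j},  j = 1..k-1.
Step k = 1:
  phi_11 = rho(1) = 0.2092.
Step k = 2:
  phi_22 = [rho(2) - phi_11 rho(1)] / [1 - phi_11 rho(1)] = [-0.4631 - (0.2092)(0.2092)] / [1 - (0.2092)(0.2092)]
         = -0.50686464 / 0.95623536 = -0.5301.
Therefore phi_{22} = -0.5301.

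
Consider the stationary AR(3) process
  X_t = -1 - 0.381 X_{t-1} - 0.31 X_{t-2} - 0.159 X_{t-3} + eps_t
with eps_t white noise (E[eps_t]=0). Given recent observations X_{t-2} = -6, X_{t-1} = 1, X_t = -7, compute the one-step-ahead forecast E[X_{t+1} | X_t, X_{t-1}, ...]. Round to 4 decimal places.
E[X_{t+1} \mid \mathcal F_t] = 2.3110

For an AR(p) model X_t = c + sum_i phi_i X_{t-i} + eps_t, the
one-step-ahead conditional mean is
  E[X_{t+1} | X_t, ...] = c + sum_i phi_i X_{t+1-i}.
Substitute known values:
  E[X_{t+1} | ...] = -1 + (-0.381) * (-7) + (-0.31) * (1) + (-0.159) * (-6)
                   = 2.3110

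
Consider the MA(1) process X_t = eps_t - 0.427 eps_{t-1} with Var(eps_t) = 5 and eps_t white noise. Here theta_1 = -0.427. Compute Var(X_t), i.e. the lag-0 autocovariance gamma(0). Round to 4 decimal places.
\gamma(0) = 5.9116

For an MA(q) process X_t = eps_t + sum_i theta_i eps_{t-i} with
Var(eps_t) = sigma^2, the variance is
  gamma(0) = sigma^2 * (1 + sum_i theta_i^2).
  sum_i theta_i^2 = (-0.427)^2 = 0.182329.
  gamma(0) = 5 * (1 + 0.182329) = 5 * 1.182329 = 5.911645, which rounds to 5.9116.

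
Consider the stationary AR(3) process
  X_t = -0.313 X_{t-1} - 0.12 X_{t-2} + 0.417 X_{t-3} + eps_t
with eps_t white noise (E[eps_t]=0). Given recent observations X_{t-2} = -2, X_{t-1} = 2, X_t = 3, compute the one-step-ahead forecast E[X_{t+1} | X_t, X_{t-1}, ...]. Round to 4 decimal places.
E[X_{t+1} \mid \mathcal F_t] = -2.0130

For an AR(p) model X_t = c + sum_i phi_i X_{t-i} + eps_t, the
one-step-ahead conditional mean is
  E[X_{t+1} | X_t, ...] = c + sum_i phi_i X_{t+1-i}.
Substitute known values:
  E[X_{t+1} | ...] = (-0.313) * (3) + (-0.12) * (2) + (0.417) * (-2)
                   = -2.0130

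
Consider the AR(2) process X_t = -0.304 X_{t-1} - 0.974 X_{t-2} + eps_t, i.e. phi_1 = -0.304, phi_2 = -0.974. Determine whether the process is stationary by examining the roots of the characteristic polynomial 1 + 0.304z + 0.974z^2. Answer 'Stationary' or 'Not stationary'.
\text{Stationary}

The AR(p) characteristic polynomial is P(z) = 1 + 0.304z + 0.974z^2.
Stationarity requires all roots to lie outside the unit circle, i.e. |z| > 1 for every root.
Set 1 + (0.304) z + (0.974) z^2 = 0, i.e. a z^2 + b z + c = 0 with a = 0.974, b = 0.304, c = 1.
Discriminant D = b^2 - 4ac = (0.304)^2 - 4*(0.974)*1 = 0.092416 - (3.896) = -3.803584.
D < 0, so the roots are the complex-conjugate pair z = (-b +/- i sqrt(-D)) / (2a) = -0.1561 +/- 1.0012i.
For a conjugate pair |z|^2 = z * conj(z) = (product of roots) = c/a = 1/(0.974) = 1.026694, so |z| = sqrt(1.026694) = 1.0133 for both roots.
Moduli of all roots: 1.0133, 1.0133.
All moduli strictly greater than 1? Yes.
Verdict: Stationary.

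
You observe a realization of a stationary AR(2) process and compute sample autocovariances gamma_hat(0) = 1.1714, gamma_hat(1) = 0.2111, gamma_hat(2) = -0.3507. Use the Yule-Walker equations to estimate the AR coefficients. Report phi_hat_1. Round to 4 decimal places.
\hat\phi_{1} = 0.2420

The Yule-Walker equations for an AR(p) process read, in matrix form,
  Gamma_p phi = r_p,   with   (Gamma_p)_{ij} = gamma(|i - j|),
                       (r_p)_i = gamma(i),   i,j = 1..p.
Substitute the sample gammas (Toeplitz matrix and right-hand side of size 2):
  Gamma_p = [[1.1714, 0.2111], [0.2111, 1.1714]]
  r_p     = [0.2111, -0.3507]
Written out:
  1.1714 phi_1 + 0.2111 phi_2 = 0.2111
  0.2111 phi_1 + 1.1714 phi_2 = -0.3507
Solve by Cramer's rule:
  det = gamma(0)^2 - gamma(1)^2 = (1.1714)^2 - (0.2111)^2 = 1.37217796 - 0.04456321 = 1.32761475
  phi_hat_1 = [gamma(1) gamma(0) - gamma(1) gamma(2)] / det = [(0.2111)(1.1714) - (0.2111)(-0.3507)] / 1.32761475 = 0.32131531 / 1.32761475 = 0.242
  phi_hat_2 = [gamma(0) gamma(2) - gamma(1)^2] / det = [(1.1714)(-0.3507) - (0.2111)^2] / 1.32761475 = -0.45537319 / 1.32761475 = -0.343
So phi_hat = [0.2420, -0.3430].
Therefore phi_hat_1 = 0.2420.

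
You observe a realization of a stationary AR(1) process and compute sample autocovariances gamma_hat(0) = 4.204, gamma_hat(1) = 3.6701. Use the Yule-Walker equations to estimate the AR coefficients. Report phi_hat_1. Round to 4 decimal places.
\hat\phi_{1} = 0.8730

The Yule-Walker equations for an AR(p) process read, in matrix form,
  Gamma_p phi = r_p,   with   (Gamma_p)_{ij} = gamma(|i - j|),
                       (r_p)_i = gamma(i),   i,j = 1..p.
Substitute the sample gammas (Toeplitz matrix and right-hand side of size 1):
  Gamma_p = [[4.204]]
  r_p     = [3.6701]
With p = 1 this is the single equation gamma(0) phi_1 = gamma(1):
  phi_hat_1 = gamma(1) / gamma(0) = 3.6701 / 4.204 = 0.8730.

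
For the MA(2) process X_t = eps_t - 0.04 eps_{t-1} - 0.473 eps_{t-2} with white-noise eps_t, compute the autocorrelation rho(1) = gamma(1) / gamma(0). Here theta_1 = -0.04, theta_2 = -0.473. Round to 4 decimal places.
\rho(1) = -0.0172

For an MA(q) process with theta_0 = 1, the autocovariance is
  gamma(k) = sigma^2 * sum_{i=0..q-k} theta_i * theta_{i+k},
and rho(k) = gamma(k) / gamma(0). Sigma^2 cancels.
  numerator   = (1)*(-0.04) + (-0.04)*(-0.473) = -0.02108.
  denominator = (1)^2 + (-0.04)^2 + (-0.473)^2 = 1.225329.
  rho(1) = -0.02108 / 1.225329 = -0.0172.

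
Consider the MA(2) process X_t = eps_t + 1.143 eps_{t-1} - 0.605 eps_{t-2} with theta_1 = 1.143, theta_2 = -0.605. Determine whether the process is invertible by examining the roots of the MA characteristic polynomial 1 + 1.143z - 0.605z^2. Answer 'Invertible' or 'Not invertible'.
\text{Not invertible}

The MA(q) characteristic polynomial is P(z) = 1 + 1.143z - 0.605z^2.
Invertibility requires all roots to lie outside the unit circle, i.e. |z| > 1 for every root.
Set 1 + (1.143) z + (-0.605) z^2 = 0, i.e. a z^2 + b z + c = 0 with a = -0.605, b = 1.143, c = 1.
Discriminant D = b^2 - 4ac = (1.143)^2 - 4*(-0.605)*1 = 1.306449 - (-2.42) = 3.726449.
D >= 0, so the roots are real: z = (-b +/- sqrt(D)) / (2a) = (-1.143 +/- 1.930401) / (-1.21).
  z_1 = (-1.143 + 1.930401) / (-1.21) = -0.6507,   |z_1| = 0.6507.
  z_2 = (-1.143 - 1.930401) / (-1.21) = 2.54,   |z_2| = 2.54.
Moduli of all roots: 0.6507, 2.5400.
All moduli strictly greater than 1? No.
Verdict: Not invertible.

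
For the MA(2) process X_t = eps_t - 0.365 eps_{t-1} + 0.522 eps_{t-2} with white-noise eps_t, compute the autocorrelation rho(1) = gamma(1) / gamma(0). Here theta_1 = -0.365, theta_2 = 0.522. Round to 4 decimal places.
\rho(1) = -0.3952

For an MA(q) process with theta_0 = 1, the autocovariance is
  gamma(k) = sigma^2 * sum_{i=0..q-k} theta_i * theta_{i+k},
and rho(k) = gamma(k) / gamma(0). Sigma^2 cancels.
  numerator   = (1)*(-0.365) + (-0.365)*(0.522) = -0.55553.
  denominator = (1)^2 + (-0.365)^2 + (0.522)^2 = 1.405709.
  rho(1) = -0.55553 / 1.405709 = -0.3952.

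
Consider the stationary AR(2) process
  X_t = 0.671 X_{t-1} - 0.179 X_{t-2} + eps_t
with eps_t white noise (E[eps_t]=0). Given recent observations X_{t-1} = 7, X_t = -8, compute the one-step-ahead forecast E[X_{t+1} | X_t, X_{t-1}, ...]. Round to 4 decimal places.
E[X_{t+1} \mid \mathcal F_t] = -6.6210

For an AR(p) model X_t = c + sum_i phi_i X_{t-i} + eps_t, the
one-step-ahead conditional mean is
  E[X_{t+1} | X_t, ...] = c + sum_i phi_i X_{t+1-i}.
Substitute known values:
  E[X_{t+1} | ...] = (0.671) * (-8) + (-0.179) * (7)
                   = -6.6210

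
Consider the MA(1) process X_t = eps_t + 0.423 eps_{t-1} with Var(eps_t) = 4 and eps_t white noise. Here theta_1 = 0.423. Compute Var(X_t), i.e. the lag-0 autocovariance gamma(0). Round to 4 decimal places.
\gamma(0) = 4.7157

For an MA(q) process X_t = eps_t + sum_i theta_i eps_{t-i} with
Var(eps_t) = sigma^2, the variance is
  gamma(0) = sigma^2 * (1 + sum_i theta_i^2).
  sum_i theta_i^2 = (0.423)^2 = 0.178929.
  gamma(0) = 4 * (1 + 0.178929) = 4 * 1.178929 = 4.715716, which rounds to 4.7157.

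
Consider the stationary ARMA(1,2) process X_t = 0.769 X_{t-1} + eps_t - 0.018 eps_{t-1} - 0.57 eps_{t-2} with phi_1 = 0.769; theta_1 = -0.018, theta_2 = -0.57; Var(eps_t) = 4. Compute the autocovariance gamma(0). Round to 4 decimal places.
\gamma(0) = 6.2566

Multiply the model equation by X_{t-k} and take expectations. With theta_0 = psi_0 = 1 and psi_j the MA(infinity) weights, this gives
  gamma(k) - sum_i phi_i gamma(k-i) = c_k,
  c_k = sigma^2 * sum_{j=k..q} theta_j psi_{j-k}   (c_k = 0 for k > q),
using gamma(-m) = gamma(m).
psi-weights needed (psi_j = theta_j + sum_i phi_i psi_{j-i}):
  psi_1 = theta_1 + phi_1 = -0.018 + (0.769) = 0.751
  psi_2 = theta_2 + phi_1 psi_1 = -0.57 + (0.769)(0.751) = 0.007519
Right-hand sides:
  c_0 = sigma^2 (1 + theta_1 psi_1 + theta_2 psi_2) = 4 * (1 + (-0.018)(0.751) + (-0.57)(0.007519)) = 4 * 0.982196 = 3.928785
  c_1 = sigma^2 (theta_1 + theta_2 psi_1) = 4 * (-0.018 + (-0.57)(0.751)) = -1.78428
  c_2 = sigma^2 theta_2 = 4 * (-0.57) = -2.28
Equations for k = 0 and k = 1 (AR order 1):
  gamma(0) = phi_1 gamma(1) + c_0
  gamma(1) = phi_1 gamma(0) + c_1
Substituting the second into the first: gamma(0) (1 - phi_1^2) = c_0 + phi_1 c_1, so
  gamma(0) = (c_0 + phi_1 c_1) / (1 - phi_1^2) = (3.928785 + (0.769)(-1.78428)) / (1 - (0.769)^2) = 2.556673 / 0.408639 = 6.256557.
Therefore gamma(0) = 6.2566 (to 4 decimal places).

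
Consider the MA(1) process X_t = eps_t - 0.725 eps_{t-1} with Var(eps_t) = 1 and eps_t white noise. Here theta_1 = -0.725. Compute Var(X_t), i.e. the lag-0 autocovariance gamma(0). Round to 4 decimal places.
\gamma(0) = 1.5256

For an MA(q) process X_t = eps_t + sum_i theta_i eps_{t-i} with
Var(eps_t) = sigma^2, the variance is
  gamma(0) = sigma^2 * (1 + sum_i theta_i^2).
  sum_i theta_i^2 = (-0.725)^2 = 0.525625.
  gamma(0) = 1 * (1 + 0.525625) = 1 * 1.525625 = 1.525625, which rounds to 1.5256.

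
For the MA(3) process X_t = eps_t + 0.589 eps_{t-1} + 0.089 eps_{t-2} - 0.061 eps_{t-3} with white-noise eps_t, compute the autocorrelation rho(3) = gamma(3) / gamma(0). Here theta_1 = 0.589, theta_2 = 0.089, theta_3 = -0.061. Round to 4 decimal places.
\rho(3) = -0.0449

For an MA(q) process with theta_0 = 1, the autocovariance is
  gamma(k) = sigma^2 * sum_{i=0..q-k} theta_i * theta_{i+k},
and rho(k) = gamma(k) / gamma(0). Sigma^2 cancels.
  numerator   = (1)*(-0.061) = -0.061.
  denominator = (1)^2 + (0.589)^2 + (0.089)^2 + (-0.061)^2 = 1.358563.
  rho(3) = -0.061 / 1.358563 = -0.0449.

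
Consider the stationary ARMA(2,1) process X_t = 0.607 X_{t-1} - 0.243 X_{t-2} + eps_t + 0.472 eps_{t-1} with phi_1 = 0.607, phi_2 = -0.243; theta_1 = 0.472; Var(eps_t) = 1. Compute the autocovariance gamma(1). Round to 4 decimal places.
\gamma(1) = 1.5272

Multiply the model equation by X_{t-k} and take expectations. With theta_0 = psi_0 = 1 and psi_j the MA(infinity) weights, this gives
  gamma(k) - sum_i phi_i gamma(k-i) = c_k,
  c_k = sigma^2 * sum_{j=k..q} theta_j psi_{j-k}   (c_k = 0 for k > q),
using gamma(-m) = gamma(m).
psi-weights needed (psi_j = theta_j + sum_i phi_i psi_{j-i}):
  psi_1 = theta_1 + phi_1 = 0.472 + (0.607) = 1.079
Right-hand sides:
  c_0 = sigma^2 (1 + theta_1 psi_1) = 1 * (1 + (0.472)(1.079)) = 1 * 1.509288 = 1.509288
  c_1 = sigma^2 theta_1 = 1 * (0.472) = 0.472
  c_2 = 0
Equations for k = 0, 1, 2 (AR order 2, c_2 = 0):
  (E0) gamma(0) = phi_1 gamma(1) + phi_2 gamma(2) + c_0
  (E1) gamma(1) = phi_1 gamma(0) + phi_2 gamma(1) + c_1
  (E2) gamma(2) = phi_1 gamma(1) + phi_2 gamma(0)
From (E1): gamma(1) = A gamma(0) + B with
  A = phi_1 / (1 - phi_2) = 0.607 / 1.243 = 0.488335,   B = c_1 / (1 - phi_2) = 0.472 / 1.243 = 0.379726.
Insert (E2) into (E0): gamma(0) (1 - phi_2^2) = phi_1 (1 + phi_2) gamma(1) + c_0.
  phi_1 (1 + phi_2) = (0.607)(0.757) = 0.459499,   1 - phi_2^2 = 0.940951.
Replace gamma(1) by A gamma(0) + B and collect gamma(0):
  gamma(0) [0.940951 - (0.459499)(0.488335)] = (0.459499)(0.379726) + 1.509288
  gamma(0) * 0.716562 = 1.683772
  gamma(0) = 1.683772 / 0.716562 = 2.349793.
  gamma(1) = A gamma(0) + B = (0.488335)(2.349793) + (0.379726) = 1.527212.
Therefore gamma(1) = 1.5272 (to 4 decimal places).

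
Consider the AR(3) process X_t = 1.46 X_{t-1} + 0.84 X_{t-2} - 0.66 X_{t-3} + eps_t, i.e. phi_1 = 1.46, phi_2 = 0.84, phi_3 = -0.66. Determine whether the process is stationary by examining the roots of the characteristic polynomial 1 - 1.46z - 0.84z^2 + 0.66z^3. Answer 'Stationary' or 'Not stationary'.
\text{Not stationary}

The AR(p) characteristic polynomial is P(z) = 1 - 1.46z - 0.84z^2 + 0.66z^3.
Stationarity requires all roots to lie outside the unit circle, i.e. |z| > 1 for every root.
Degree 3: look for a simple real root z0 first, then factor out (1 - z/z0) and solve the remaining quadratic.
Testing z0 = 2: P(2) = 1 + (-1.46)(2) + (-0.84)(2)^2 + (0.66)(2)^3
  = 1 + (-2.92) + (-3.36) + (5.28) = 0.  So z_0 = 2 is a root, |z_0| = 2.
Divide out the factor (1 - 0.5 z) = (1 - z/z0) (since 1/z0 = 0.5):
  P(z) = (1 - 0.5 z)(1 + (-0.96) z + (-1.32) z^2)
  [check: z-coef -0.96 - (0.5) = -1.46; z^2-coef -1.32 - (0.5)(-0.96) = -0.84; z^3-coef -(0.5)(-1.32) = 0.66.]
Remaining roots from the quadratic factor 1 + (-0.96) z + (-1.32) z^2:
  Set 1 + (-0.96) z + (-1.32) z^2 = 0, i.e. a z^2 + b z + c = 0 with a = -1.32, b = -0.96, c = 1.
  Discriminant D = b^2 - 4ac = (-0.96)^2 - 4*(-1.32)*1 = 0.9216 - (-5.28) = 6.2016.
  D >= 0, so the roots are real: z = (-b +/- sqrt(D)) / (2a) = (0.96 +/- 2.490301) / (-2.64).
    z_1 = (0.96 + 2.490301) / (-2.64) = -1.3069,   |z_1| = 1.3069.
    z_2 = (0.96 - 2.490301) / (-2.64) = 0.5797,   |z_2| = 0.5797.
Moduli of all roots: 2.0000, 1.3069, 0.5797.
All moduli strictly greater than 1? No.
Verdict: Not stationary.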